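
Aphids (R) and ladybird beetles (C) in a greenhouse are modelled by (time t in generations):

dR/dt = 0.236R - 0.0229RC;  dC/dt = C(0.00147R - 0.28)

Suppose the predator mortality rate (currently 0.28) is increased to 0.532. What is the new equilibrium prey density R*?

At the interior fixed point, setting dC/dt = 0 with C > 0 fixes R* = (predator death rate)/(RC coefficient) — independent of the other coefficients.
With the change, R* = 0.532/0.00147 = 362; it rises from 190.

R* ≈ 362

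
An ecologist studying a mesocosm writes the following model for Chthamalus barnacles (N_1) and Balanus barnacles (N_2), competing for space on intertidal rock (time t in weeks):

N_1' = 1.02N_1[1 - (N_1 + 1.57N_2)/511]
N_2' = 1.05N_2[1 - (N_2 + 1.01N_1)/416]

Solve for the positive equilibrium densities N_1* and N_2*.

N_1* ≈ 243, N_2* ≈ 171

Setting both brackets to zero gives the nullclines N_1 + 1.57N_2 = 511 and 1.01N_1 + N_2 = 416.
Substituting N_2 = 416 - 1.01N_1 into the first: N_1(1 - 1.57·1.01) = 511 - 1.57·416.
So N_1* = -142/-0.586 = 243, and then N_2* = 416 - 1.01·243 = 171.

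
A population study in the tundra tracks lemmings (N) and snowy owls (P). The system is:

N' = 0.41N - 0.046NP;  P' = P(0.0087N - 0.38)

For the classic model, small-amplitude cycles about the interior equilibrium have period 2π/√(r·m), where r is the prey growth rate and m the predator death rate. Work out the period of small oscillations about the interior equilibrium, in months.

Here r = 0.41 and m = 0.38, so r·m = 0.156.
ω = √0.156 = 0.395 per month, hence T = 2π/ω ≈ 15.9 months.

T ≈ 15.9 months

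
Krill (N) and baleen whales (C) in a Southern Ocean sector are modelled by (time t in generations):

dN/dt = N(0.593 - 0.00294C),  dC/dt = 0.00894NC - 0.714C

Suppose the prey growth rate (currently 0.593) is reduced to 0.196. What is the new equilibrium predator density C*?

C* ≈ 66.7

At the interior fixed point, setting dN/dt = 0 with N > 0 fixes C* = (prey growth rate)/(NC coefficient) — independent of the other coefficients.
With the change, C* = 0.196/0.00294 = 66.7; it falls from 202.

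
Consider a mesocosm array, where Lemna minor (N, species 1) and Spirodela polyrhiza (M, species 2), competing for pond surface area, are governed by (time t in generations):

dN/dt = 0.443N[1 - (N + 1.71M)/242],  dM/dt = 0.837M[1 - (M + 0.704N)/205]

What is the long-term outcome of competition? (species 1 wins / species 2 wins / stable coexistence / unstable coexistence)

species 2 excludes species 1

Compare the nullcline intercepts: K1/α12 = 242/1.71 = 142 < K2 = 205; K2/α21 = 205/0.704 = 291 > K1 = 242.
Since the inequalities point opposite ways, species 2 can invade but species 1 cannot.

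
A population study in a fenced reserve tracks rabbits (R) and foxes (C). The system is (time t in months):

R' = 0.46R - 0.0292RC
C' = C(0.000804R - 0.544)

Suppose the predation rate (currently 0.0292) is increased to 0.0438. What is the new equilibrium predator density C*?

C* ≈ 10.5

At the interior fixed point, setting dR/dt = 0 with R > 0 fixes C* = (prey growth rate)/(RC coefficient) — independent of the other coefficients.
With the change, C* = 0.46/0.0438 = 10.5; it falls from 15.8.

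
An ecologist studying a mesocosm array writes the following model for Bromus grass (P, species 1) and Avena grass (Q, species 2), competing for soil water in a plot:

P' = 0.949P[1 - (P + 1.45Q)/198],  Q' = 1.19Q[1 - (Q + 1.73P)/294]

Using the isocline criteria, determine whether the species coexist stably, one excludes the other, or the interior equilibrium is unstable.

Compare the nullcline intercepts: K1/α12 = 198/1.45 = 137 < K2 = 294; K2/α21 = 294/1.73 = 170 < K1 = 198.
Since both are reversed, neither can invade when rare; the interior point is a saddle.

unstable coexistence (outcome depends on initial conditions)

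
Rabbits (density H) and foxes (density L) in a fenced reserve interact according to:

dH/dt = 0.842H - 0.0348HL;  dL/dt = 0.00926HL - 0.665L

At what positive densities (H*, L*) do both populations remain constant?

H* ≈ 71.8, L* ≈ 24.2

Set dL/dt = 0 with L > 0: 0.00926H - 0.665 = 0, so H* = 0.665/0.00926 = 71.8.
Set dH/dt = 0 with H > 0: 0.842 - 0.0348L = 0, so L* = 0.842/0.0348 = 24.2.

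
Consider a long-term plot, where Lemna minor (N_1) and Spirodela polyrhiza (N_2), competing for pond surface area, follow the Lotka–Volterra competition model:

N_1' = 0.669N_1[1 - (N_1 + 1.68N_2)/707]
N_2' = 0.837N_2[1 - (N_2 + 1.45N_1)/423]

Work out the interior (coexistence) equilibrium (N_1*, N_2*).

N_1* ≈ 2.53, N_2* ≈ 419

Setting both brackets to zero gives the nullclines N_1 + 1.68N_2 = 707 and 1.45N_1 + N_2 = 423.
Substituting N_2 = 423 - 1.45N_1 into the first: N_1(1 - 1.68·1.45) = 707 - 1.68·423.
So N_1* = -3.64/-1.44 = 2.53, and then N_2* = 423 - 1.45·2.53 = 419.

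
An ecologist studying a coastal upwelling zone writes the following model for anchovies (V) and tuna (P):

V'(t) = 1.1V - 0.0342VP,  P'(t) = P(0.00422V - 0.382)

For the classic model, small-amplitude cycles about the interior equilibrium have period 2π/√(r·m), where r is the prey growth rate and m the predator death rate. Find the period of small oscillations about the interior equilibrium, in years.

Here r = 1.1 and m = 0.382, so r·m = 0.42.
ω = √0.42 = 0.648 per year, hence T = 2π/ω ≈ 9.69 years.

T ≈ 9.69 years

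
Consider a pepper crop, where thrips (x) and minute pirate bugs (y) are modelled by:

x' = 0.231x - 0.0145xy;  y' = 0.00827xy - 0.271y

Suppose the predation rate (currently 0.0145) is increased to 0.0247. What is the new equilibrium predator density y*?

At the interior fixed point, setting dx/dt = 0 with x > 0 fixes y* = (prey growth rate)/(xy coefficient) — independent of the other coefficients.
With the change, y* = 0.231/0.0247 = 9.35; it falls from 15.9.

y* ≈ 9.35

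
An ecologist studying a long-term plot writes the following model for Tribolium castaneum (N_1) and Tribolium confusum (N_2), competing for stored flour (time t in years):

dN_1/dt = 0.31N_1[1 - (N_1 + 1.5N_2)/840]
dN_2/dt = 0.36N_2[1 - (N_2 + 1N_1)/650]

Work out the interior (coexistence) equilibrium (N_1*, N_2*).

Setting both brackets to zero gives the nullclines N_1 + 1.5N_2 = 840 and 1N_1 + N_2 = 650.
Substituting N_2 = 650 - 1N_1 into the first: N_1(1 - 1.5·1) = 840 - 1.5·650.
So N_1* = -135/-0.5 = 270, and then N_2* = 650 - 1·270 = 380.

N_1* ≈ 270, N_2* ≈ 380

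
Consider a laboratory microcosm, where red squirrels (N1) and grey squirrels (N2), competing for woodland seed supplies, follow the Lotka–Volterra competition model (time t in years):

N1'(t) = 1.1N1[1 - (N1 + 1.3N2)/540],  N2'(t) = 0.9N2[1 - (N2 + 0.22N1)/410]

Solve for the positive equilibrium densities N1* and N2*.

N1* ≈ 9.8, N2* ≈ 408

Setting both brackets to zero gives the nullclines N1 + 1.3N2 = 540 and 0.22N1 + N2 = 410.
Substituting N2 = 410 - 0.22N1 into the first: N1(1 - 1.3·0.22) = 540 - 1.3·410.
So N1* = 7/0.714 = 9.8, and then N2* = 410 - 0.22·9.8 = 408.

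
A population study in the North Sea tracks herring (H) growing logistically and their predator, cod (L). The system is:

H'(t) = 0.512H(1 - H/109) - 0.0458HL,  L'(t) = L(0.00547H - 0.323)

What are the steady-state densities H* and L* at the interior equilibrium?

From dL/dt = 0 with L > 0: 0.00547H* = 0.323, so H* = 59.
Substitute into dH/dt = 0: 0.512(1 - 59/109) = 0.0458L*.
The bracket is 0.458, giving L* = 0.235/0.0458 = 5.12.

H* ≈ 59, L* ≈ 5.12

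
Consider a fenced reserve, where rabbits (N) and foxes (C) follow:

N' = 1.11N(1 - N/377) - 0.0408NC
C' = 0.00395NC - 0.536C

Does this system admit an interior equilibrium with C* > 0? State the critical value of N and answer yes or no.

Threshold N = 136; K > 136, so yes, the predator persists.

The predator equation gives dC/dt > 0 only when N > 0.536/0.00395 = 136.
Without the predator, N → K = 377. Since 377 > 136, the predator can invade and persist.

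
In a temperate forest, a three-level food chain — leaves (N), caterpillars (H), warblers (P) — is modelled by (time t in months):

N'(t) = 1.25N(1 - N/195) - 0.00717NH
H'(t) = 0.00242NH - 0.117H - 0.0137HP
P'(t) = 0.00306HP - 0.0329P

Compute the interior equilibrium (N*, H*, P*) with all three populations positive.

N* ≈ 183, H* ≈ 10.8, P* ≈ 23.8

From dP/dt = 0: 0.00306H* = 0.0329, so H* = 10.8.
From dN/dt = 0: 1.25(1 - N*/195) = 0.00717·10.8, giving N* = 195·(1 - 0.0617) = 183.
From dH/dt = 0: 0.00242·183 - 0.117 = 0.0137P*, so P* = 0.326/0.0137 = 23.8.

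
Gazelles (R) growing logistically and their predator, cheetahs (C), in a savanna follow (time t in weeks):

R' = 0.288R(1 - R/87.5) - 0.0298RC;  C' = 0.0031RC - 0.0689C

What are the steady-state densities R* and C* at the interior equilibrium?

From dC/dt = 0 with C > 0: 0.0031R* = 0.0689, so R* = 22.2.
Substitute into dR/dt = 0: 0.288(1 - 22.2/87.5) = 0.0298C*.
The bracket is 0.746, giving C* = 0.215/0.0298 = 7.21.

R* ≈ 22.2, C* ≈ 7.21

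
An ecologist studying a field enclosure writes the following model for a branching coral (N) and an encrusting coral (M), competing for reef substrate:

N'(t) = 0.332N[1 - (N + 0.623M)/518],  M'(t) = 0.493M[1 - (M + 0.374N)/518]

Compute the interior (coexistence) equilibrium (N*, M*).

N* ≈ 255, M* ≈ 423

Setting both brackets to zero gives the nullclines N + 0.623M = 518 and 0.374N + M = 518.
Substituting M = 518 - 0.374N into the first: N(1 - 0.623·0.374) = 518 - 0.623·518.
So N* = 195/0.767 = 255, and then M* = 518 - 0.374·255 = 423.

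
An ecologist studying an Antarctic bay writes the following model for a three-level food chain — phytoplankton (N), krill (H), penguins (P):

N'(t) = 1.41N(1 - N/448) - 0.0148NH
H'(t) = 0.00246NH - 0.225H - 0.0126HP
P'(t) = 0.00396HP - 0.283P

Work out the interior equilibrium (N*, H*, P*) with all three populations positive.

From dP/dt = 0: 0.00396H* = 0.283, so H* = 71.5.
From dN/dt = 0: 1.41(1 - N*/448) = 0.0148·71.5, giving N* = 448·(1 - 0.75) = 112.
From dH/dt = 0: 0.00246·112 - 0.225 = 0.0126P*, so P* = 0.0504/0.0126 = 4.

N* ≈ 112, H* ≈ 71.5, P* ≈ 4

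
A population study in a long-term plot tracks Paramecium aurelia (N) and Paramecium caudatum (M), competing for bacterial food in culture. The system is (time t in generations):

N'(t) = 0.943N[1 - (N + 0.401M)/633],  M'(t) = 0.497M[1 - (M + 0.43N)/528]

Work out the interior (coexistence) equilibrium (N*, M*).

Setting both brackets to zero gives the nullclines N + 0.401M = 633 and 0.43N + M = 528.
Substituting M = 528 - 0.43N into the first: N(1 - 0.401·0.43) = 633 - 0.401·528.
So N* = 421/0.828 = 509, and then M* = 528 - 0.43·509 = 309.

N* ≈ 509, M* ≈ 309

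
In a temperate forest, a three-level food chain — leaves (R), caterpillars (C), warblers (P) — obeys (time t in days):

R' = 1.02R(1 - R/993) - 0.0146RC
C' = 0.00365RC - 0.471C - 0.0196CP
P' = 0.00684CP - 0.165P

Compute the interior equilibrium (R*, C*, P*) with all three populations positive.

R* ≈ 650, C* ≈ 24.1, P* ≈ 97

From dP/dt = 0: 0.00684C* = 0.165, so C* = 24.1.
From dR/dt = 0: 1.02(1 - R*/993) = 0.0146·24.1, giving R* = 993·(1 - 0.345) = 650.
From dC/dt = 0: 0.00365·650 - 0.471 = 0.0196P*, so P* = 1.9/0.0196 = 97.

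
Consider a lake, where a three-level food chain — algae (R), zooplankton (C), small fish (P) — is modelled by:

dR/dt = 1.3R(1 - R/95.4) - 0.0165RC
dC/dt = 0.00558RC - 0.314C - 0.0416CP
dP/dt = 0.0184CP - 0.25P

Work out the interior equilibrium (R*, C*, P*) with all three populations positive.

From dP/dt = 0: 0.0184C* = 0.25, so C* = 13.6.
From dR/dt = 0: 1.3(1 - R*/95.4) = 0.0165·13.6, giving R* = 95.4·(1 - 0.172) = 78.9.
From dC/dt = 0: 0.00558·78.9 - 0.314 = 0.0416P*, so P* = 0.127/0.0416 = 3.04.

R* ≈ 78.9, C* ≈ 13.6, P* ≈ 3.04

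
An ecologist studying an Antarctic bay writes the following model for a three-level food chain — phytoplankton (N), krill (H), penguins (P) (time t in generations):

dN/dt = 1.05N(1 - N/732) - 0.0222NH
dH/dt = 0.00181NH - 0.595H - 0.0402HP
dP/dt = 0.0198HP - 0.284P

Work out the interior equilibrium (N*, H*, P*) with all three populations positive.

N* ≈ 510, H* ≈ 14.3, P* ≈ 8.16

From dP/dt = 0: 0.0198H* = 0.284, so H* = 14.3.
From dN/dt = 0: 1.05(1 - N*/732) = 0.0222·14.3, giving N* = 732·(1 - 0.303) = 510.
From dH/dt = 0: 0.00181·510 - 0.595 = 0.0402P*, so P* = 0.328/0.0402 = 8.16.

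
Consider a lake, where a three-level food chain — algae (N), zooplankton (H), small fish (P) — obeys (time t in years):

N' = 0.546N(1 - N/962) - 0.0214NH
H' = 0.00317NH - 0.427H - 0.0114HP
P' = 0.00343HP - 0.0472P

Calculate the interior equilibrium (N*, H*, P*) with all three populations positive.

From dP/dt = 0: 0.00343H* = 0.0472, so H* = 13.8.
From dN/dt = 0: 0.546(1 - N*/962) = 0.0214·13.8, giving N* = 962·(1 - 0.539) = 443.
From dH/dt = 0: 0.00317·443 - 0.427 = 0.0114P*, so P* = 0.978/0.0114 = 85.8.

N* ≈ 443, H* ≈ 13.8, P* ≈ 85.8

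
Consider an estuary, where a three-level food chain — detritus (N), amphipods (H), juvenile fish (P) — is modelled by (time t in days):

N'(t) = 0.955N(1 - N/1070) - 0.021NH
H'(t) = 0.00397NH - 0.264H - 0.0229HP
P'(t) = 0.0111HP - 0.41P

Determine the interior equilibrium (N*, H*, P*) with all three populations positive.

N* ≈ 201, H* ≈ 36.9, P* ≈ 23.3

From dP/dt = 0: 0.0111H* = 0.41, so H* = 36.9.
From dN/dt = 0: 0.955(1 - N*/1070) = 0.021·36.9, giving N* = 1070·(1 - 0.812) = 201.
From dH/dt = 0: 0.00397·201 - 0.264 = 0.0229P*, so P* = 0.534/0.0229 = 23.3.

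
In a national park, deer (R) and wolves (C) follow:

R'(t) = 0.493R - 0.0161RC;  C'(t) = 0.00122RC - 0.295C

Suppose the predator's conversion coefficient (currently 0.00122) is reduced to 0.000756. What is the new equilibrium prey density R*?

At the interior fixed point, setting dC/dt = 0 with C > 0 fixes R* = (predator death rate)/(RC coefficient) — independent of the other coefficients.
With the change, R* = 0.295/0.000756 = 390; it rises from 242.

R* ≈ 390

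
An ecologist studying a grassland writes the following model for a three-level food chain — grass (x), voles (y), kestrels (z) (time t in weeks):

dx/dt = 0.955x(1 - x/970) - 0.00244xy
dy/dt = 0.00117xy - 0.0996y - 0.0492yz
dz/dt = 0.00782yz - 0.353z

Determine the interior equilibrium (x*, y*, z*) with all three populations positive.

x* ≈ 858, y* ≈ 45.1, z* ≈ 18.4

From dz/dt = 0: 0.00782y* = 0.353, so y* = 45.1.
From dx/dt = 0: 0.955(1 - x*/970) = 0.00244·45.1, giving x* = 970·(1 - 0.115) = 858.
From dy/dt = 0: 0.00117·858 - 0.0996 = 0.0492z*, so z* = 0.904/0.0492 = 18.4.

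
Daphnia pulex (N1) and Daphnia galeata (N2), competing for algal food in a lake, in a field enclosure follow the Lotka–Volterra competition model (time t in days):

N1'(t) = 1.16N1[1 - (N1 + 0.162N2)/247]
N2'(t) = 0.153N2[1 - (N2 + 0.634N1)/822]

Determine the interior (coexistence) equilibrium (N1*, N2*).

Setting both brackets to zero gives the nullclines N1 + 0.162N2 = 247 and 0.634N1 + N2 = 822.
Substituting N2 = 822 - 0.634N1 into the first: N1(1 - 0.162·0.634) = 247 - 0.162·822.
So N1* = 114/0.897 = 127, and then N2* = 822 - 0.634·127 = 742.

N1* ≈ 127, N2* ≈ 742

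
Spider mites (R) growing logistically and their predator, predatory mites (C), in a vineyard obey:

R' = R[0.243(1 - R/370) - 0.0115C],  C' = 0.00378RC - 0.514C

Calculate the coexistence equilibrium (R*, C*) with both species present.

R* ≈ 136, C* ≈ 13.4

From dC/dt = 0 with C > 0: 0.00378R* = 0.514, so R* = 136.
Substitute into dR/dt = 0: 0.243(1 - 136/370) = 0.0115C*.
The bracket is 0.632, giving C* = 0.154/0.0115 = 13.4.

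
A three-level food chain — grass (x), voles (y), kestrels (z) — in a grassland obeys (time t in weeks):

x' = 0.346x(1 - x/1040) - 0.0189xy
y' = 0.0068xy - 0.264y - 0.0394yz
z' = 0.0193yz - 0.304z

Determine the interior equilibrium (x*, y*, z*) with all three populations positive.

x* ≈ 145, y* ≈ 15.8, z* ≈ 18.4

From dz/dt = 0: 0.0193y* = 0.304, so y* = 15.8.
From dx/dt = 0: 0.346(1 - x*/1040) = 0.0189·15.8, giving x* = 1040·(1 - 0.86) = 145.
From dy/dt = 0: 0.0068·145 - 0.264 = 0.0394z*, so z* = 0.723/0.0394 = 18.4.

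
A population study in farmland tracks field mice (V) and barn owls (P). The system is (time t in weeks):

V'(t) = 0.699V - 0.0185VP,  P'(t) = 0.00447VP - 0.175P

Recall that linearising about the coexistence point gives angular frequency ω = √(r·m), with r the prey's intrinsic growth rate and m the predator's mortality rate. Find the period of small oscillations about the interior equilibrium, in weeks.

T ≈ 18 weeks

Here r = 0.699 and m = 0.175, so r·m = 0.122.
ω = √0.122 = 0.35 per week, hence T = 2π/ω ≈ 18 weeks.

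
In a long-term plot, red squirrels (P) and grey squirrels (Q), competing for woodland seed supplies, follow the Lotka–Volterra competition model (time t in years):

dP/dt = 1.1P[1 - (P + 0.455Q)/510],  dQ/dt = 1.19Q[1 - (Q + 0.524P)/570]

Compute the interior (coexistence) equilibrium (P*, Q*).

P* ≈ 329, Q* ≈ 398

Setting both brackets to zero gives the nullclines P + 0.455Q = 510 and 0.524P + Q = 570.
Substituting Q = 570 - 0.524P into the first: P(1 - 0.455·0.524) = 510 - 0.455·570.
So P* = 251/0.762 = 329, and then Q* = 570 - 0.524·329 = 398.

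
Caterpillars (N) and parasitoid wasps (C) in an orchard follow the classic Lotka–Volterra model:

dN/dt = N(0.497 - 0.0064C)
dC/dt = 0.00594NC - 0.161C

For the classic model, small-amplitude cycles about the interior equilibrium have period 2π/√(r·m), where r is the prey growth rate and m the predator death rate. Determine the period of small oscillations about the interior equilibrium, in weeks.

T ≈ 22.2 weeks

Here r = 0.497 and m = 0.161, so r·m = 0.08.
ω = √0.08 = 0.283 per week, hence T = 2π/ω ≈ 22.2 weeks.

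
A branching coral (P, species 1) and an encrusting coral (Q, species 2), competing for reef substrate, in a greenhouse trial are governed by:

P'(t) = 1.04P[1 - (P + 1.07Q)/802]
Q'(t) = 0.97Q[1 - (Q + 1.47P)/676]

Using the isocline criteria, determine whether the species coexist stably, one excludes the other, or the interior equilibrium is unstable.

species 1 excludes species 2

Compare the nullcline intercepts: K1/α12 = 802/1.07 = 750 > K2 = 676; K2/α21 = 676/1.47 = 460 < K1 = 802.
Since the inequalities point opposite ways, species 1 can invade but species 2 cannot.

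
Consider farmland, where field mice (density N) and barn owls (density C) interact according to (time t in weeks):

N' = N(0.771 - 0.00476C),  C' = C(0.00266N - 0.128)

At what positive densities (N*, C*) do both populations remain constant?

Set dC/dt = 0 with C > 0: 0.00266N - 0.128 = 0, so N* = 0.128/0.00266 = 48.1.
Set dN/dt = 0 with N > 0: 0.771 - 0.00476C = 0, so C* = 0.771/0.00476 = 162.

N* ≈ 48.1, C* ≈ 162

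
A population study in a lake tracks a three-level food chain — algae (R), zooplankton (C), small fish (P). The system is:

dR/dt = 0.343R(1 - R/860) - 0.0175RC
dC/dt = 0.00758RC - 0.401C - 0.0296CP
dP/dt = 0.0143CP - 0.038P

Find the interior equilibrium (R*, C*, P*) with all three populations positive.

From dP/dt = 0: 0.0143C* = 0.038, so C* = 2.66.
From dR/dt = 0: 0.343(1 - R*/860) = 0.0175·2.66, giving R* = 860·(1 - 0.136) = 743.
From dC/dt = 0: 0.00758·743 - 0.401 = 0.0296P*, so P* = 5.23/0.0296 = 177.

R* ≈ 743, C* ≈ 2.66, P* ≈ 177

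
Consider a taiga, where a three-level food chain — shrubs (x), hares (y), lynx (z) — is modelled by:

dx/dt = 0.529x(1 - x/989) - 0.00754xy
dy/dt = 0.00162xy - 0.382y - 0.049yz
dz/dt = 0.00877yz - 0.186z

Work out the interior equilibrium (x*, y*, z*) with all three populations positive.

From dz/dt = 0: 0.00877y* = 0.186, so y* = 21.2.
From dx/dt = 0: 0.529(1 - x*/989) = 0.00754·21.2, giving x* = 989·(1 - 0.302) = 690.
From dy/dt = 0: 0.00162·690 - 0.382 = 0.049z*, so z* = 0.736/0.049 = 15.

x* ≈ 690, y* ≈ 21.2, z* ≈ 15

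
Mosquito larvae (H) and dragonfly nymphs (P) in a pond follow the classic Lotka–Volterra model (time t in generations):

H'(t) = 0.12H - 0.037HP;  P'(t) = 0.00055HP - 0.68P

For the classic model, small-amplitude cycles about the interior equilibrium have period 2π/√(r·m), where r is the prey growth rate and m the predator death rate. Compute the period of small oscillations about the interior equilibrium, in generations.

T ≈ 22 generations

Here r = 0.12 and m = 0.68, so r·m = 0.0816.
ω = √0.0816 = 0.286 per generation, hence T = 2π/ω ≈ 22 generations.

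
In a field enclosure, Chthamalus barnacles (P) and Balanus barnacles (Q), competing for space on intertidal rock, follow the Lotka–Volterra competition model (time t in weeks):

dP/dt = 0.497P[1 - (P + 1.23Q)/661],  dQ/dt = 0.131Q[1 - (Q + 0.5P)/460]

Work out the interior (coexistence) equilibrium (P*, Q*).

Setting both brackets to zero gives the nullclines P + 1.23Q = 661 and 0.5P + Q = 460.
Substituting Q = 460 - 0.5P into the first: P(1 - 1.23·0.5) = 661 - 1.23·460.
So P* = 95.2/0.385 = 247, and then Q* = 460 - 0.5·247 = 336.

P* ≈ 247, Q* ≈ 336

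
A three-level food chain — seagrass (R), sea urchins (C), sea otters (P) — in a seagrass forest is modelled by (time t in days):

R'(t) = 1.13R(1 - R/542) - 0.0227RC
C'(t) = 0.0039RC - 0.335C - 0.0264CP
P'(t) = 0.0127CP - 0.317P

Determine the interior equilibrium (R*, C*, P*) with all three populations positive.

From dP/dt = 0: 0.0127C* = 0.317, so C* = 25.
From dR/dt = 0: 1.13(1 - R*/542) = 0.0227·25, giving R* = 542·(1 - 0.501) = 270.
From dC/dt = 0: 0.0039·270 - 0.335 = 0.0264P*, so P* = 0.719/0.0264 = 27.2.

R* ≈ 270, C* ≈ 25, P* ≈ 27.2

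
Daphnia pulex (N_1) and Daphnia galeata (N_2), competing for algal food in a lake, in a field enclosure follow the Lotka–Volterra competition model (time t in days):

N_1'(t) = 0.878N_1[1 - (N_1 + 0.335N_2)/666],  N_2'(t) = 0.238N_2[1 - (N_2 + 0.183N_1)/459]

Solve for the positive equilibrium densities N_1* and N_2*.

N_1* ≈ 546, N_2* ≈ 359

Setting both brackets to zero gives the nullclines N_1 + 0.335N_2 = 666 and 0.183N_1 + N_2 = 459.
Substituting N_2 = 459 - 0.183N_1 into the first: N_1(1 - 0.335·0.183) = 666 - 0.335·459.
So N_1* = 512/0.939 = 546, and then N_2* = 459 - 0.183·546 = 359.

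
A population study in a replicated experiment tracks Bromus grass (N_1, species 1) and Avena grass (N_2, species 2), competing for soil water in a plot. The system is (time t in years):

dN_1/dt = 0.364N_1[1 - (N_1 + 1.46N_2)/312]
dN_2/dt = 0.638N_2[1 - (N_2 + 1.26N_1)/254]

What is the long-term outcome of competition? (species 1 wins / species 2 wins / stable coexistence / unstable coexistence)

Compare the nullcline intercepts: K1/α12 = 312/1.46 = 214 < K2 = 254; K2/α21 = 254/1.26 = 202 < K1 = 312.
Since both are reversed, neither can invade when rare; the interior point is a saddle.

unstable coexistence (outcome depends on initial conditions)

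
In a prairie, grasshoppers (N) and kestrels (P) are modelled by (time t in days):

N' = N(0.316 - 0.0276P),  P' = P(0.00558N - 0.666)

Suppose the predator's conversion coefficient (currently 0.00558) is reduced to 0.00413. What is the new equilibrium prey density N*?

At the interior fixed point, setting dP/dt = 0 with P > 0 fixes N* = (predator death rate)/(NP coefficient) — independent of the other coefficients.
With the change, N* = 0.666/0.00413 = 161; it rises from 119.

N* ≈ 161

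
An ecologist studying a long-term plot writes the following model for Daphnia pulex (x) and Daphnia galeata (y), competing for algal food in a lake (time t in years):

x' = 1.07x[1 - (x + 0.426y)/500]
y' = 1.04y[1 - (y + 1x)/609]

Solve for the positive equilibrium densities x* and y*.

x* ≈ 419, y* ≈ 190

Setting both brackets to zero gives the nullclines x + 0.426y = 500 and 1x + y = 609.
Substituting y = 609 - 1x into the first: x(1 - 0.426·1) = 500 - 0.426·609.
So x* = 241/0.574 = 419, and then y* = 609 - 1·419 = 190.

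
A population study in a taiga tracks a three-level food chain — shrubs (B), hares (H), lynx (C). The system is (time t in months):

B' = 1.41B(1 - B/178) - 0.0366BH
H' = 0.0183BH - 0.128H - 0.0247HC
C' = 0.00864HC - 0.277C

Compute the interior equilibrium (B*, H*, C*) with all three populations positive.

From dC/dt = 0: 0.00864H* = 0.277, so H* = 32.1.
From dB/dt = 0: 1.41(1 - B*/178) = 0.0366·32.1, giving B* = 178·(1 - 0.832) = 29.9.
From dH/dt = 0: 0.0183·29.9 - 0.128 = 0.0247C*, so C* = 0.419/0.0247 = 16.9.

B* ≈ 29.9, H* ≈ 32.1, C* ≈ 16.9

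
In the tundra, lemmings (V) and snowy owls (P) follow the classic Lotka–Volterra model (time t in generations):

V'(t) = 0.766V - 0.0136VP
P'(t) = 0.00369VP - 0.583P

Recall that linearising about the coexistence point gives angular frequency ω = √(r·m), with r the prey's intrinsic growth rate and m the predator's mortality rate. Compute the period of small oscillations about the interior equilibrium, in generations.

Here r = 0.766 and m = 0.583, so r·m = 0.447.
ω = √0.447 = 0.668 per generation, hence T = 2π/ω ≈ 9.4 generations.

T ≈ 9.4 generations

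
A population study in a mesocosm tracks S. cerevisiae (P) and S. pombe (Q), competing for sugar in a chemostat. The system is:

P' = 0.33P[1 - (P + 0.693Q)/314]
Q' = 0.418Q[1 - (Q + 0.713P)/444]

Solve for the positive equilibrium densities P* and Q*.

P* ≈ 12.5, Q* ≈ 435

Setting both brackets to zero gives the nullclines P + 0.693Q = 314 and 0.713P + Q = 444.
Substituting Q = 444 - 0.713P into the first: P(1 - 0.693·0.713) = 314 - 0.693·444.
So P* = 6.31/0.506 = 12.5, and then Q* = 444 - 0.713·12.5 = 435.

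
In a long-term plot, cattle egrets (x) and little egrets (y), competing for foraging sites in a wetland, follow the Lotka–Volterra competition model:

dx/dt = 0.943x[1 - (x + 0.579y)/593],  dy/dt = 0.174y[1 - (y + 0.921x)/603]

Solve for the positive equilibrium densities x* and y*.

x* ≈ 522, y* ≈ 122

Setting both brackets to zero gives the nullclines x + 0.579y = 593 and 0.921x + y = 603.
Substituting y = 603 - 0.921x into the first: x(1 - 0.579·0.921) = 593 - 0.579·603.
So x* = 244/0.467 = 522, and then y* = 603 - 0.921·522 = 122.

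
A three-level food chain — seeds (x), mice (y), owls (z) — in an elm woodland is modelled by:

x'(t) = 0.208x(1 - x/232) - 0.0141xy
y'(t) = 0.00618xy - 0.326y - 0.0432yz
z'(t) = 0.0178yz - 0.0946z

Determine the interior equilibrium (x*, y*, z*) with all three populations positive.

x* ≈ 148, y* ≈ 5.31, z* ≈ 13.7

From dz/dt = 0: 0.0178y* = 0.0946, so y* = 5.31.
From dx/dt = 0: 0.208(1 - x*/232) = 0.0141·5.31, giving x* = 232·(1 - 0.36) = 148.
From dy/dt = 0: 0.00618·148 - 0.326 = 0.0432z*, so z* = 0.591/0.0432 = 13.7.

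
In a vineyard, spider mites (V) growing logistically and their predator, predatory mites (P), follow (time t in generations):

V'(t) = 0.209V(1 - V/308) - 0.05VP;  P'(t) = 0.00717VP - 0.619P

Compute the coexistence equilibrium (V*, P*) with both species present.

V* ≈ 86.3, P* ≈ 3.01

From dP/dt = 0 with P > 0: 0.00717V* = 0.619, so V* = 86.3.
Substitute into dV/dt = 0: 0.209(1 - 86.3/308) = 0.05P*.
The bracket is 0.72, giving P* = 0.15/0.05 = 3.01.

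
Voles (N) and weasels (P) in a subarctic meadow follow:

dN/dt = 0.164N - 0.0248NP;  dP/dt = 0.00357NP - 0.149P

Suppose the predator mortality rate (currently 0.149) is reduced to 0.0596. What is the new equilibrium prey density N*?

At the interior fixed point, setting dP/dt = 0 with P > 0 fixes N* = (predator death rate)/(NP coefficient) — independent of the other coefficients.
With the change, N* = 0.0596/0.00357 = 16.7; it falls from 41.7.

N* ≈ 16.7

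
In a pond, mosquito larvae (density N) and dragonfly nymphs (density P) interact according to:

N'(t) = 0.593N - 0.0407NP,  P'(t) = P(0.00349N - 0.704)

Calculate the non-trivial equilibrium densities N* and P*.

N* ≈ 202, P* ≈ 14.6

Set dP/dt = 0 with P > 0: 0.00349N - 0.704 = 0, so N* = 0.704/0.00349 = 202.
Set dN/dt = 0 with N > 0: 0.593 - 0.0407P = 0, so P* = 0.593/0.0407 = 14.6.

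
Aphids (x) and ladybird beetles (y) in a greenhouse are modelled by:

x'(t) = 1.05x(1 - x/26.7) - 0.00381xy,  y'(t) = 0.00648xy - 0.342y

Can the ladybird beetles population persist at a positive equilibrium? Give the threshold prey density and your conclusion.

The predator equation gives dy/dt > 0 only when x > 0.342/0.00648 = 52.8.
Without the predator, x → K = 26.7. Since 26.7 < 52.8, the predator cannot invade.

Threshold x = 52.8; K < 52.8, so no, the predator goes extinct.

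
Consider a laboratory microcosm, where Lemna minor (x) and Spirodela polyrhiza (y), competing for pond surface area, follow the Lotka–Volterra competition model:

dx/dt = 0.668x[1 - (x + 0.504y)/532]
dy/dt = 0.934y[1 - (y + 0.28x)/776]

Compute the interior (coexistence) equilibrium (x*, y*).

Setting both brackets to zero gives the nullclines x + 0.504y = 532 and 0.28x + y = 776.
Substituting y = 776 - 0.28x into the first: x(1 - 0.504·0.28) = 532 - 0.504·776.
So x* = 141/0.859 = 164, and then y* = 776 - 0.28·164 = 730.

x* ≈ 164, y* ≈ 730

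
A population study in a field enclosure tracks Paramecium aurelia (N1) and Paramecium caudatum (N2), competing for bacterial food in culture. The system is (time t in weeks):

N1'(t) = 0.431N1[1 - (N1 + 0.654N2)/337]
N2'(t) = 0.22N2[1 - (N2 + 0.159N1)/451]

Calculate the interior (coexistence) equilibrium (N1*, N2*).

N1* ≈ 46.9, N2* ≈ 444

Setting both brackets to zero gives the nullclines N1 + 0.654N2 = 337 and 0.159N1 + N2 = 451.
Substituting N2 = 451 - 0.159N1 into the first: N1(1 - 0.654·0.159) = 337 - 0.654·451.
So N1* = 42/0.896 = 46.9, and then N2* = 451 - 0.159·46.9 = 444.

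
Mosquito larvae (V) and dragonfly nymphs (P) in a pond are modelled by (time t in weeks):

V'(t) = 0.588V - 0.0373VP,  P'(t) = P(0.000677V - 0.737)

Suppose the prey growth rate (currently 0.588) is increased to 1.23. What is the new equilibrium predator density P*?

At the interior fixed point, setting dV/dt = 0 with V > 0 fixes P* = (prey growth rate)/(VP coefficient) — independent of the other coefficients.
With the change, P* = 1.23/0.0373 = 33; it rises from 15.8.

P* ≈ 33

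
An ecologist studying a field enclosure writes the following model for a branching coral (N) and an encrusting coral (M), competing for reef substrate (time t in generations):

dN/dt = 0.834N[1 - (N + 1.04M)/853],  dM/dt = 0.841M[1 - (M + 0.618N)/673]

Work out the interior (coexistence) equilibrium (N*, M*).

Setting both brackets to zero gives the nullclines N + 1.04M = 853 and 0.618N + M = 673.
Substituting M = 673 - 0.618N into the first: N(1 - 1.04·0.618) = 853 - 1.04·673.
So N* = 153/0.357 = 428, and then M* = 673 - 0.618·428 = 408.

N* ≈ 428, M* ≈ 408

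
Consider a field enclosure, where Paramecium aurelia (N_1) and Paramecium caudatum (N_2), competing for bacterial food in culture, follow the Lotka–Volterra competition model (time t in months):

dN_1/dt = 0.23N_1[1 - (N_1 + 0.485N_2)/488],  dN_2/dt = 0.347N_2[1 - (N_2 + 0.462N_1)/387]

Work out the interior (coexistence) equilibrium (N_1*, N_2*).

N_1* ≈ 387, N_2* ≈ 208

Setting both brackets to zero gives the nullclines N_1 + 0.485N_2 = 488 and 0.462N_1 + N_2 = 387.
Substituting N_2 = 387 - 0.462N_1 into the first: N_1(1 - 0.485·0.462) = 488 - 0.485·387.
So N_1* = 300/0.776 = 387, and then N_2* = 387 - 0.462·387 = 208.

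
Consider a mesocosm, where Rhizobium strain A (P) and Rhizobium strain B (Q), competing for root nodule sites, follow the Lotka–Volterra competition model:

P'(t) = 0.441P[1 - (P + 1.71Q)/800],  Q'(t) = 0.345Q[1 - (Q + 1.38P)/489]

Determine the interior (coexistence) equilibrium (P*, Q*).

Setting both brackets to zero gives the nullclines P + 1.71Q = 800 and 1.38P + Q = 489.
Substituting Q = 489 - 1.38P into the first: P(1 - 1.71·1.38) = 800 - 1.71·489.
So P* = -36.2/-1.36 = 26.6, and then Q* = 489 - 1.38·26.6 = 452.

P* ≈ 26.6, Q* ≈ 452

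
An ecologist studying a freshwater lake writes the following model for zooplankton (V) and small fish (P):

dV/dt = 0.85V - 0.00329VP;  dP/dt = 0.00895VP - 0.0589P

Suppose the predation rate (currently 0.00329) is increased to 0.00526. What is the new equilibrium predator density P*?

At the interior fixed point, setting dV/dt = 0 with V > 0 fixes P* = (prey growth rate)/(VP coefficient) — independent of the other coefficients.
With the change, P* = 0.85/0.00526 = 162; it falls from 258.

P* ≈ 162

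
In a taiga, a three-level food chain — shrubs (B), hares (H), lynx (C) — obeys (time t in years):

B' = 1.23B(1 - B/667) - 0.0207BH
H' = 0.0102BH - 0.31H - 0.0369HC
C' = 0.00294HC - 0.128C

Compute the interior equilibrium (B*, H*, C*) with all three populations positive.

From dC/dt = 0: 0.00294H* = 0.128, so H* = 43.5.
From dB/dt = 0: 1.23(1 - B*/667) = 0.0207·43.5, giving B* = 667·(1 - 0.733) = 178.
From dH/dt = 0: 0.0102·178 - 0.31 = 0.0369C*, so C* = 1.51/0.0369 = 40.9.

B* ≈ 178, H* ≈ 43.5, C* ≈ 40.9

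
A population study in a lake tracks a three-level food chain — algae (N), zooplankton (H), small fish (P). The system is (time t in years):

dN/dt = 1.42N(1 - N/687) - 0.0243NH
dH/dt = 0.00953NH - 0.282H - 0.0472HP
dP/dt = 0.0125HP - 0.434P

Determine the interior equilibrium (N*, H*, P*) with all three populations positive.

From dP/dt = 0: 0.0125H* = 0.434, so H* = 34.7.
From dN/dt = 0: 1.42(1 - N*/687) = 0.0243·34.7, giving N* = 687·(1 - 0.594) = 279.
From dH/dt = 0: 0.00953·279 - 0.282 = 0.0472P*, so P* = 2.38/0.0472 = 50.3.

N* ≈ 279, H* ≈ 34.7, P* ≈ 50.3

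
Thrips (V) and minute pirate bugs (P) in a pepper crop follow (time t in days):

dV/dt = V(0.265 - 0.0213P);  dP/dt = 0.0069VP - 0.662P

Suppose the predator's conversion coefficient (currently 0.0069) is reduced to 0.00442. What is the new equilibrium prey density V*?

At the interior fixed point, setting dP/dt = 0 with P > 0 fixes V* = (predator death rate)/(VP coefficient) — independent of the other coefficients.
With the change, V* = 0.662/0.00442 = 150; it rises from 95.9.

V* ≈ 150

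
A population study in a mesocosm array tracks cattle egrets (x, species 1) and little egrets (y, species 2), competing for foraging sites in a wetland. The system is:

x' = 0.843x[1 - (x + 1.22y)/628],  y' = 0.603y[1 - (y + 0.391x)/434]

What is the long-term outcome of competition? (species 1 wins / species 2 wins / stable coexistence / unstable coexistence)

Compare the nullcline intercepts: K1/α12 = 628/1.22 = 515 > K2 = 434; K2/α21 = 434/0.391 = 1110 > K1 = 628.
Since both inequalities hold, each species can invade when rare, so the interior equilibrium is stable.

stable coexistence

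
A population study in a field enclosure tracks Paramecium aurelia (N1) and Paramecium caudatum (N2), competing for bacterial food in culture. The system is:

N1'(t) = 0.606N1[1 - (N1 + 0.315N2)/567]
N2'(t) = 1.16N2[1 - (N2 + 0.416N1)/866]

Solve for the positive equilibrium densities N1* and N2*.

N1* ≈ 339, N2* ≈ 725

Setting both brackets to zero gives the nullclines N1 + 0.315N2 = 567 and 0.416N1 + N2 = 866.
Substituting N2 = 866 - 0.416N1 into the first: N1(1 - 0.315·0.416) = 567 - 0.315·866.
So N1* = 294/0.869 = 339, and then N2* = 866 - 0.416·339 = 725.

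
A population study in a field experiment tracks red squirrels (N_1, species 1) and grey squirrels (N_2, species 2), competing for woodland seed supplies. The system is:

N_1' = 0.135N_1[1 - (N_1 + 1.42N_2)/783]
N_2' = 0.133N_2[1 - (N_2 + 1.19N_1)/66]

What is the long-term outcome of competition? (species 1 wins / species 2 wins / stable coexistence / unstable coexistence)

Compare the nullcline intercepts: K1/α12 = 783/1.42 = 551 > K2 = 66; K2/α21 = 66/1.19 = 55.5 < K1 = 783.
Since the inequalities point opposite ways, species 1 can invade but species 2 cannot.

species 1 excludes species 2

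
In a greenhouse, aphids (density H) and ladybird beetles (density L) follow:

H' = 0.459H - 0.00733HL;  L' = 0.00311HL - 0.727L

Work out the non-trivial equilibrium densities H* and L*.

Set dL/dt = 0 with L > 0: 0.00311H - 0.727 = 0, so H* = 0.727/0.00311 = 234.
Set dH/dt = 0 with H > 0: 0.459 - 0.00733L = 0, so L* = 0.459/0.00733 = 62.6.

H* ≈ 234, L* ≈ 62.6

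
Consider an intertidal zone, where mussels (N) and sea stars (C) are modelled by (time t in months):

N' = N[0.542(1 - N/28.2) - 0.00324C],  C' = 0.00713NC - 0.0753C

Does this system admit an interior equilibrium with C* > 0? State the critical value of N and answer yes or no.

Threshold N = 10.6; K > 10.6, so yes, the predator persists.

The predator equation gives dC/dt > 0 only when N > 0.0753/0.00713 = 10.6.
Without the predator, N → K = 28.2. Since 28.2 > 10.6, the predator can invade and persist.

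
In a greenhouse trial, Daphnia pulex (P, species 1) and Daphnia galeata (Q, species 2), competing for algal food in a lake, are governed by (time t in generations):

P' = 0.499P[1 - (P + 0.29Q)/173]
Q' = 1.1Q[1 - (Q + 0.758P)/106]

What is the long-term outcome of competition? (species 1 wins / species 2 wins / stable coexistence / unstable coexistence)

Compare the nullcline intercepts: K1/α12 = 173/0.29 = 597 > K2 = 106; K2/α21 = 106/0.758 = 140 < K1 = 173.
Since the inequalities point opposite ways, species 1 can invade but species 2 cannot.

species 1 excludes species 2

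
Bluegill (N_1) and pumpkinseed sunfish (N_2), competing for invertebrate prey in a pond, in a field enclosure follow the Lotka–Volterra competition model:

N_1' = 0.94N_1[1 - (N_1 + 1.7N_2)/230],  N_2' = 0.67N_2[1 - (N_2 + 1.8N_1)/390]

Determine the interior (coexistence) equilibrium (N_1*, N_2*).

Setting both brackets to zero gives the nullclines N_1 + 1.7N_2 = 230 and 1.8N_1 + N_2 = 390.
Substituting N_2 = 390 - 1.8N_1 into the first: N_1(1 - 1.7·1.8) = 230 - 1.7·390.
So N_1* = -433/-2.06 = 210, and then N_2* = 390 - 1.8·210 = 11.7.

N_1* ≈ 210, N_2* ≈ 11.7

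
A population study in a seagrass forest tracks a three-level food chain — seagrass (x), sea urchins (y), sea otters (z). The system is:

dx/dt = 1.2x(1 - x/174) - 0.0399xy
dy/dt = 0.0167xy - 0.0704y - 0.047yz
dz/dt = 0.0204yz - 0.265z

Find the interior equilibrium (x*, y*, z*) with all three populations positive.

From dz/dt = 0: 0.0204y* = 0.265, so y* = 13.
From dx/dt = 0: 1.2(1 - x*/174) = 0.0399·13, giving x* = 174·(1 - 0.432) = 98.8.
From dy/dt = 0: 0.0167·98.8 - 0.0704 = 0.047z*, so z* = 1.58/0.047 = 33.6.

x* ≈ 98.8, y* ≈ 13, z* ≈ 33.6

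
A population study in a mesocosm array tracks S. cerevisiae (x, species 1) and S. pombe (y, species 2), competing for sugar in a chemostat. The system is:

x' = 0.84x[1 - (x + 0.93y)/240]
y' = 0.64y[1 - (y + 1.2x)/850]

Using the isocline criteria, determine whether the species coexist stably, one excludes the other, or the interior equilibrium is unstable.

species 2 excludes species 1

Compare the nullcline intercepts: K1/α12 = 240/0.93 = 258 < K2 = 850; K2/α21 = 850/1.2 = 708 > K1 = 240.
Since the inequalities point opposite ways, species 2 can invade but species 1 cannot.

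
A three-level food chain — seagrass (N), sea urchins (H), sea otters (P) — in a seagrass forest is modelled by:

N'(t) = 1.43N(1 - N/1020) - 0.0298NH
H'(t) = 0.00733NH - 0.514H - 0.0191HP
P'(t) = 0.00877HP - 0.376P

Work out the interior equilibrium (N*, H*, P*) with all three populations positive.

N* ≈ 109, H* ≈ 42.9, P* ≈ 14.8

From dP/dt = 0: 0.00877H* = 0.376, so H* = 42.9.
From dN/dt = 0: 1.43(1 - N*/1020) = 0.0298·42.9, giving N* = 1020·(1 - 0.893) = 109.
From dH/dt = 0: 0.00733·109 - 0.514 = 0.0191P*, so P* = 0.283/0.0191 = 14.8.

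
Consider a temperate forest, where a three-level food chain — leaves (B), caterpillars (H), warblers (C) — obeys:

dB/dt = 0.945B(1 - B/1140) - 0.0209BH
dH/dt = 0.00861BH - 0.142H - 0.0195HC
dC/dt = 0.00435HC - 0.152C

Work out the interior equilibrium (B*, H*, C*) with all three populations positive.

B* ≈ 259, H* ≈ 34.9, C* ≈ 107

From dC/dt = 0: 0.00435H* = 0.152, so H* = 34.9.
From dB/dt = 0: 0.945(1 - B*/1140) = 0.0209·34.9, giving B* = 1140·(1 - 0.773) = 259.
From dH/dt = 0: 0.00861·259 - 0.142 = 0.0195C*, so C* = 2.09/0.0195 = 107.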